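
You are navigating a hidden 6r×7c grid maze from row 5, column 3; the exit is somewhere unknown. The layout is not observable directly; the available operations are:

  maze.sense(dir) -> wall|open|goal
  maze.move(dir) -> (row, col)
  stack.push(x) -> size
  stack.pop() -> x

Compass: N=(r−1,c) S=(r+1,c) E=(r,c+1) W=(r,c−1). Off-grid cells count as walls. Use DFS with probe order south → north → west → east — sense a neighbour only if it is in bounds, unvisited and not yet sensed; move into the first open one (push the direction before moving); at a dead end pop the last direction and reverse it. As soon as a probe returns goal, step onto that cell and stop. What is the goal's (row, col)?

;; 1. sense(dir='north') ~> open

;; 2. push(x='north') ~> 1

;; 3. move(dir='north') ~> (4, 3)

;; 4. sense(dir='north') ~> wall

;; 5. sense(dir='west') ~> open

;; 6. push(x='west') ~> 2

;; 7. move(dir='west') ~> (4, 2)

;; 8. sense(dir='south') ~> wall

;; 9. sense(dir='north') ~> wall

;; 10. sense(dir='west') ~> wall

;; 11. pop() ~> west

;; 12. move(dir='east') ~> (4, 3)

;; 13. sense(dir='east') ~> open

;; 14. push(x='east') ~> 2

;; 15. move(dir='east') ~> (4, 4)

;; 16. sense(dir='south') ~> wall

;; 17. sense(dir='north') ~> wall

;; 18. sense(dir='east') ~> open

;; 19. push(x='east') ~> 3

;; 20. move(dir='east') ~> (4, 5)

;; 21. sense(dir='south') ~> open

;; 22. push(x='south') ~> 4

;; 23. move(dir='south') ~> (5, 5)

;; 24. sense(dir='east') ~> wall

;; 25. pop() ~> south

;; 26. move(dir='north') ~> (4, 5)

;; 27. sense(dir='north') ~> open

;; 28. push(x='north') ~> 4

;; 29. move(dir='north') ~> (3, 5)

;; 30. sense(dir='north') ~> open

;; 31. push(x='north') ~> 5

;; 32. move(dir='north') ~> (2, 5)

;; 33. sense(dir='north') ~> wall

;; 34. sense(dir='west') ~> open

;; 35. push(x='west') ~> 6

;; 36. move(dir='west') ~> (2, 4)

;; 37. sense(dir='north') ~> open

;; 38. push(x='north') ~> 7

;; 39. move(dir='north') ~> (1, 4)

;; 40. sense(dir='north') ~> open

;; 41. push(x='north') ~> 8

;; 42. move(dir='north') ~> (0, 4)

;; 43. sense(dir='west') ~> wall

;; 44. sense(dir='east') ~> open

;; 45. push(x='east') ~> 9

;; 46. move(dir='east') ~> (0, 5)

;; 47. sense(dir='east') ~> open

;; 48. push(x='east') ~> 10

;; 49. move(dir='east') ~> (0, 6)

;; 50. sense(dir='south') ~> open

;; 51. push(x='south') ~> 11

;; 52. move(dir='south') ~> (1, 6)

;; 53. sense(dir='south') ~> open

;; 54. push(x='south') ~> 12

;; 55. move(dir='south') ~> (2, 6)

;; 56. sense(dir='south') ~> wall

;; 57. pop() ~> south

;; 58. move(dir='north') ~> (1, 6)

;; 59. pop() ~> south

;; 60. move(dir='north') ~> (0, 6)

;; 61. pop() ~> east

;; 62. move(dir='west') ~> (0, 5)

;; 63. pop() ~> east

;; 64. move(dir='west') ~> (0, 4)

;; 65. pop() ~> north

;; 66. move(dir='south') ~> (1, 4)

;; 67. sense(dir='west') ~> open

;; 68. push(x='west') ~> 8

;; 69. move(dir='west') ~> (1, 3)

;; 70. sense(dir='south') ~> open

;; 71. push(x='south') ~> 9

;; 72. move(dir='south') ~> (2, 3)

;; 73. sense(dir='west') ~> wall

;; 74. pop() ~> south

;; 75. move(dir='north') ~> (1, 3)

;; 76. sense(dir='west') ~> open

;; 77. push(x='west') ~> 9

;; 78. move(dir='west') ~> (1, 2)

;; 79. sense(dir='north') ~> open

;; 80. push(x='north') ~> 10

;; 81. move(dir='north') ~> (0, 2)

;; 82. sense(dir='west') ~> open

;; 83. push(x='west') ~> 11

;; 84. move(dir='west') ~> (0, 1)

;; 85. sense(dir='south') ~> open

;; 86. push(x='south') ~> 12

;; 87. move(dir='south') ~> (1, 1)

;; 88. sense(dir='south') ~> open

;; 89. push(x='south') ~> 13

;; 90. move(dir='south') ~> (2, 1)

;; 91. sense(dir='south') ~> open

;; 92. push(x='south') ~> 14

;; 93. move(dir='south') ~> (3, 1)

;; 94. sense(dir='west') ~> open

;; 95. push(x='west') ~> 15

;; 96. move(dir='west') ~> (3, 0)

;; 97. sense(dir='south') ~> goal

;; 98. move(dir='south') ~> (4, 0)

Answer: (4, 0)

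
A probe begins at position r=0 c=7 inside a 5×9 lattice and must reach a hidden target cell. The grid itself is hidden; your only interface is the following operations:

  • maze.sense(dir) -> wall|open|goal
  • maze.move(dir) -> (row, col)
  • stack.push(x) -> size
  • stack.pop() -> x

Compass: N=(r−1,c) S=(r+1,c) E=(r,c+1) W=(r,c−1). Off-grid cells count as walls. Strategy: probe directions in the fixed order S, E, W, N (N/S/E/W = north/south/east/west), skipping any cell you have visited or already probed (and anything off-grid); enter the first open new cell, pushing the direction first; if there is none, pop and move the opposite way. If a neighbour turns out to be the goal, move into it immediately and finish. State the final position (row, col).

Act: maze.sense[south]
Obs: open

Act: stack.push[south]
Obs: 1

Act: maze.move[south]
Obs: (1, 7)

Act: maze.sense[south]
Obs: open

Act: stack.push[south]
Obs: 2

Act: maze.move[south]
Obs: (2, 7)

Act: maze.sense[south]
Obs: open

Act: stack.push[south]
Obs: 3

Act: maze.move[south]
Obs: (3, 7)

Act: maze.sense[south]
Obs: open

Act: stack.push[south]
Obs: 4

Act: maze.move[south]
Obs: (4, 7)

Act: maze.sense[east]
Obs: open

Act: stack.push[east]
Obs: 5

Act: maze.move[east]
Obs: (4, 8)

Act: maze.sense[north]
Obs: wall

Act: stack.pop[]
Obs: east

Act: maze.move[west]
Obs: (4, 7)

Act: maze.sense[west]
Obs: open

Act: stack.push[west]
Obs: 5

Act: maze.move[west]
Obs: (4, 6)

Act: maze.sense[west]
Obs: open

Act: stack.push[west]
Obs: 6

Act: maze.move[west]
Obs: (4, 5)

Act: maze.sense[west]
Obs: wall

Act: maze.sense[north]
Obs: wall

Act: stack.pop[]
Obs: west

Act: maze.move[east]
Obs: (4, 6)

Act: maze.sense[north]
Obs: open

Act: stack.push[north]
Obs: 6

Act: maze.move[north]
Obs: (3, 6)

Act: maze.sense[north]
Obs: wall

Act: stack.pop[]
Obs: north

Act: maze.move[south]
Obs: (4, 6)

Act: stack.pop[]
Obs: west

Act: maze.move[east]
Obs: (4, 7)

Act: stack.pop[]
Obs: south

Act: maze.move[north]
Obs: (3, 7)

Act: stack.pop[]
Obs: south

Act: maze.move[north]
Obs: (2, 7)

Act: maze.sense[east]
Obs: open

Act: stack.push[east]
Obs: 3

Act: maze.move[east]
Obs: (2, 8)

Act: maze.sense[north]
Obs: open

Act: stack.push[north]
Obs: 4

Act: maze.move[north]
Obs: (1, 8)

Act: maze.sense[north]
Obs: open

Act: stack.push[north]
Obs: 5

Act: maze.move[north]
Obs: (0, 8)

Act: stack.pop[]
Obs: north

Act: maze.move[south]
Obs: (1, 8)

Act: stack.pop[]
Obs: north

Act: maze.move[south]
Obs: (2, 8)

Act: stack.pop[]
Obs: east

Act: maze.move[west]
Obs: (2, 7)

Act: stack.pop[]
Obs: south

Act: maze.move[north]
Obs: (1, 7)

Act: maze.sense[west]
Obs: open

Act: stack.push[west]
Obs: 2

Act: maze.move[west]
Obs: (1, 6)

Act: maze.sense[west]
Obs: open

Act: stack.push[west]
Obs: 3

Act: maze.move[west]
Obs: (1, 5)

Act: maze.sense[south]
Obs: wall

Act: maze.sense[west]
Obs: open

Act: stack.push[west]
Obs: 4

Act: maze.move[west]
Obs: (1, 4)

Act: maze.sense[south]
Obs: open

Act: stack.push[south]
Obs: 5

Act: maze.move[south]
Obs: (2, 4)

Act: maze.sense[south]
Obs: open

Act: stack.push[south]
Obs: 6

Act: maze.move[south]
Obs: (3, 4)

Act: maze.sense[west]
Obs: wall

Act: stack.pop[]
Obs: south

Act: maze.move[north]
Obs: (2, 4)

Act: maze.sense[west]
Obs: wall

Act: stack.pop[]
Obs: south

Act: maze.move[north]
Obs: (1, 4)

Act: maze.sense[west]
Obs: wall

Act: maze.sense[north]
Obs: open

Act: stack.push[north]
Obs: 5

Act: maze.move[north]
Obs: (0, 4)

Act: maze.sense[east]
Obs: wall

Act: maze.sense[west]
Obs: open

Act: stack.push[west]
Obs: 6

Act: maze.move[west]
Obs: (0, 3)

Act: maze.sense[west]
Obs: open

Act: stack.push[west]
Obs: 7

Act: maze.move[west]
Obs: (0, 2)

Act: maze.sense[south]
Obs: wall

Act: maze.sense[west]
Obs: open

Act: stack.push[west]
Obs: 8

Act: maze.move[west]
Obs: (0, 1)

Act: maze.sense[south]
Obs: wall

Act: maze.sense[west]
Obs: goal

Act: maze.move[west]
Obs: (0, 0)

Answer: (0, 0)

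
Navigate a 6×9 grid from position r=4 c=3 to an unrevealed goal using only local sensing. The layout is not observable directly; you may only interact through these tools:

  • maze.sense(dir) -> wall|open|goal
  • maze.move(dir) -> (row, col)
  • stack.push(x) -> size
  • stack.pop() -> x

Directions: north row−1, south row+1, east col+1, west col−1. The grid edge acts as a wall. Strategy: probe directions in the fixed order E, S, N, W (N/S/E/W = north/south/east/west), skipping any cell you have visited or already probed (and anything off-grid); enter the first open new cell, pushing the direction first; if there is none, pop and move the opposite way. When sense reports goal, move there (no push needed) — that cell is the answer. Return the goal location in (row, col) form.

>> maze.sense(east)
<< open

>> stack.push(east)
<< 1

>> maze.move(east)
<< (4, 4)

>> maze.sense(east)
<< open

>> stack.push(east)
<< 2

>> maze.move(east)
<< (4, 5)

>> maze.sense(east)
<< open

>> stack.push(east)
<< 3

>> maze.move(east)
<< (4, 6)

>> maze.sense(east)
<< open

>> stack.push(east)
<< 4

>> maze.move(east)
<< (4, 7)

>> maze.sense(east)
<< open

>> stack.push(east)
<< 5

>> maze.move(east)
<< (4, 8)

>> maze.sense(south)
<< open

>> stack.push(south)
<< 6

>> maze.move(south)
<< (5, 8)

>> maze.sense(west)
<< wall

>> stack.pop()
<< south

>> maze.move(north)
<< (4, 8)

>> maze.sense(north)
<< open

>> stack.push(north)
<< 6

>> maze.move(north)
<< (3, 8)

>> maze.sense(north)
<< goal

>> maze.move(north)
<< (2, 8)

Answer: (2, 8)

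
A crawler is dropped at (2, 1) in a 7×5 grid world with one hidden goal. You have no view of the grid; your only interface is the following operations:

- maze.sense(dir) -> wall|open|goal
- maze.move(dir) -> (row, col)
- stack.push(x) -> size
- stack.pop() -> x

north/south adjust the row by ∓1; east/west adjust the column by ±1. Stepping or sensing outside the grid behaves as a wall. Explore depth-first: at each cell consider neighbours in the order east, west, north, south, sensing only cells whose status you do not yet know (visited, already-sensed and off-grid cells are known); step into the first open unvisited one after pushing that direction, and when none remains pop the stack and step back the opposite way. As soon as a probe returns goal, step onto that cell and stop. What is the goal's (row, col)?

! 1. sense(dir=east) ~> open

! 2. push(x=east) ~> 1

! 3. move(dir=east) ~> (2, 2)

! 4. sense(dir=east) ~> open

! 5. push(x=east) ~> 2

! 6. move(dir=east) ~> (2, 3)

! 7. sense(dir=east) ~> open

! 8. push(x=east) ~> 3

! 9. move(dir=east) ~> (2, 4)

! 10. sense(dir=north) ~> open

! 11. push(x=north) ~> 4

! 12. move(dir=north) ~> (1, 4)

! 13. sense(dir=west) ~> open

! 14. push(x=west) ~> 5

! 15. move(dir=west) ~> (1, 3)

! 16. sense(dir=west) ~> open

! 17. push(x=west) ~> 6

! 18. move(dir=west) ~> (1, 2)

! 19. sense(dir=west) ~> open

! 20. push(x=west) ~> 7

! 21. move(dir=west) ~> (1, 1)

! 22. sense(dir=west) ~> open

! 23. push(x=west) ~> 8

! 24. move(dir=west) ~> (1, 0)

! 25. sense(dir=north) ~> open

! 26. push(x=north) ~> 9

! 27. move(dir=north) ~> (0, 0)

! 28. sense(dir=east) ~> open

! 29. push(x=east) ~> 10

! 30. move(dir=east) ~> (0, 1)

! 31. sense(dir=east) ~> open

! 32. push(x=east) ~> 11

! 33. move(dir=east) ~> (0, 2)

! 34. sense(dir=east) ~> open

! 35. push(x=east) ~> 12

! 36. move(dir=east) ~> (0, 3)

! 37. sense(dir=east) ~> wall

! 38. pop() ~> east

! 39. move(dir=west) ~> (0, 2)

! 40. pop() ~> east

! 41. move(dir=west) ~> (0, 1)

! 42. pop() ~> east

! 43. move(dir=west) ~> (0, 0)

! 44. pop() ~> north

! 45. move(dir=south) ~> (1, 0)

! 46. sense(dir=south) ~> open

! 47. push(x=south) ~> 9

! 48. move(dir=south) ~> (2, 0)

! 49. sense(dir=south) ~> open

! 50. push(x=south) ~> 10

! 51. move(dir=south) ~> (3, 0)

! 52. sense(dir=east) ~> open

! 53. push(x=east) ~> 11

! 54. move(dir=east) ~> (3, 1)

! 55. sense(dir=east) ~> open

! 56. push(x=east) ~> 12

! 57. move(dir=east) ~> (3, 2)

! 58. sense(dir=east) ~> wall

! 59. sense(dir=south) ~> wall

! 60. pop() ~> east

! 61. move(dir=west) ~> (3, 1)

! 62. sense(dir=south) ~> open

! 63. push(x=south) ~> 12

! 64. move(dir=south) ~> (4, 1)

! 65. sense(dir=west) ~> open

! 66. push(x=west) ~> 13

! 67. move(dir=west) ~> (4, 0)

! 68. sense(dir=south) ~> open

! 69. push(x=south) ~> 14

! 70. move(dir=south) ~> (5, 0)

! 71. sense(dir=east) ~> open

! 72. push(x=east) ~> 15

! 73. move(dir=east) ~> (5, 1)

! 74. sense(dir=east) ~> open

! 75. push(x=east) ~> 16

! 76. move(dir=east) ~> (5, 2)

! 77. sense(dir=east) ~> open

! 78. push(x=east) ~> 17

! 79. move(dir=east) ~> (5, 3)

! 80. sense(dir=east) ~> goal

! 81. move(dir=east) ~> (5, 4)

Answer: (5, 4)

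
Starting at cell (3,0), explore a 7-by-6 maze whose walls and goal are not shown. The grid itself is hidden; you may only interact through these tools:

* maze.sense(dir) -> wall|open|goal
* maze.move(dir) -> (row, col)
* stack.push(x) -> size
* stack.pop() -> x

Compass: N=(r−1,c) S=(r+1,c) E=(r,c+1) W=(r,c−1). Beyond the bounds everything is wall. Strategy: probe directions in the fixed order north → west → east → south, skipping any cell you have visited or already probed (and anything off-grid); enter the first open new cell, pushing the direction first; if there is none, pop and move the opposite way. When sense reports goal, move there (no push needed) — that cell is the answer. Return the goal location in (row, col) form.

;; 1. maze.sense(dir=north) : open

;; 2. stack.push(x=north) : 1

;; 3. maze.move(dir=north) : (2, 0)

;; 4. maze.sense(dir=north) : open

;; 5. stack.push(x=north) : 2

;; 6. maze.move(dir=north) : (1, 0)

;; 7. maze.sense(dir=north) : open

;; 8. stack.push(x=north) : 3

;; 9. maze.move(dir=north) : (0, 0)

;; 10. maze.sense(dir=east) : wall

;; 11. stack.pop() : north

;; 12. maze.move(dir=south) : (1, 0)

;; 13. maze.sense(dir=east) : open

;; 14. stack.push(x=east) : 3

;; 15. maze.move(dir=east) : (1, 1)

;; 16. maze.sense(dir=east) : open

;; 17. stack.push(x=east) : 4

;; 18. maze.move(dir=east) : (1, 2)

;; 19. maze.sense(dir=north) : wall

;; 20. maze.sense(dir=east) : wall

;; 21. maze.sense(dir=south) : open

;; 22. stack.push(x=south) : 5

;; 23. maze.move(dir=south) : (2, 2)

;; 24. maze.sense(dir=west) : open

;; 25. stack.push(x=west) : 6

;; 26. maze.move(dir=west) : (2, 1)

;; 27. maze.sense(dir=south) : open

;; 28. stack.push(x=south) : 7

;; 29. maze.move(dir=south) : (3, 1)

;; 30. maze.sense(dir=east) : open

;; 31. stack.push(x=east) : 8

;; 32. maze.move(dir=east) : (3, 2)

;; 33. maze.sense(dir=east) : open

;; 34. stack.push(x=east) : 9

;; 35. maze.move(dir=east) : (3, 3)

;; 36. maze.sense(dir=north) : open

;; 37. stack.push(x=north) : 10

;; 38. maze.move(dir=north) : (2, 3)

;; 39. maze.sense(dir=east) : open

;; 40. stack.push(x=east) : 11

;; 41. maze.move(dir=east) : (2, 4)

;; 42. maze.sense(dir=north) : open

;; 43. stack.push(x=north) : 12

;; 44. maze.move(dir=north) : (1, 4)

;; 45. maze.sense(dir=north) : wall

;; 46. maze.sense(dir=east) : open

;; 47. stack.push(x=east) : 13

;; 48. maze.move(dir=east) : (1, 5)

;; 49. maze.sense(dir=north) : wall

;; 50. maze.sense(dir=south) : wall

;; 51. stack.pop() : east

;; 52. maze.move(dir=west) : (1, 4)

;; 53. stack.pop() : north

;; 54. maze.move(dir=south) : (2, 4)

;; 55. maze.sense(dir=south) : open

;; 56. stack.push(x=south) : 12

;; 57. maze.move(dir=south) : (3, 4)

;; 58. maze.sense(dir=east) : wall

;; 59. maze.sense(dir=south) : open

;; 60. stack.push(x=south) : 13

;; 61. maze.move(dir=south) : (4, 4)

;; 62. maze.sense(dir=west) : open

;; 63. stack.push(x=west) : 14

;; 64. maze.move(dir=west) : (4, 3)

;; 65. maze.sense(dir=west) : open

;; 66. stack.push(x=west) : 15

;; 67. maze.move(dir=west) : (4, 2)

;; 68. maze.sense(dir=west) : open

;; 69. stack.push(x=west) : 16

;; 70. maze.move(dir=west) : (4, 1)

;; 71. maze.sense(dir=west) : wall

;; 72. maze.sense(dir=south) : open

;; 73. stack.push(x=south) : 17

;; 74. maze.move(dir=south) : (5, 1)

;; 75. maze.sense(dir=west) : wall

;; 76. maze.sense(dir=east) : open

;; 77. stack.push(x=east) : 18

;; 78. maze.move(dir=east) : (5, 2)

;; 79. maze.sense(dir=east) : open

;; 80. stack.push(x=east) : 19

;; 81. maze.move(dir=east) : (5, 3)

;; 82. maze.sense(dir=east) : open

;; 83. stack.push(x=east) : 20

;; 84. maze.move(dir=east) : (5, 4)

;; 85. maze.sense(dir=east) : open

;; 86. stack.push(x=east) : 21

;; 87. maze.move(dir=east) : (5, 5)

;; 88. maze.sense(dir=north) : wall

;; 89. maze.sense(dir=south) : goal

;; 90. maze.move(dir=south) : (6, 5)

Answer: (6, 5)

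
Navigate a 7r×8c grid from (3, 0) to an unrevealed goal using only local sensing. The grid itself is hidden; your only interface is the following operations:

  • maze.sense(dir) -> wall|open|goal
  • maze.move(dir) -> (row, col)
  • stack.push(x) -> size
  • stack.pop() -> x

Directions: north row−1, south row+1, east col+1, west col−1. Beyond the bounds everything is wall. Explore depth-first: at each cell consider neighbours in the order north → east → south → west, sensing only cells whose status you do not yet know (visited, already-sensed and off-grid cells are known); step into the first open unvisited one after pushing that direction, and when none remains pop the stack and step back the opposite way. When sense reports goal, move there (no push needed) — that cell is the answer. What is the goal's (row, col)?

~$ maze.sense dir='north'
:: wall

~$ maze.sense dir='east'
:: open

~$ stack.push x='east'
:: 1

~$ maze.move dir='east'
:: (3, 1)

~$ maze.sense dir='north'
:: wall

~$ maze.sense dir='east'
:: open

~$ stack.push x='east'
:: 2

~$ maze.move dir='east'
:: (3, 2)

~$ maze.sense dir='north'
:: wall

~$ maze.sense dir='east'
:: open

~$ stack.push x='east'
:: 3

~$ maze.move dir='east'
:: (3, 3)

~$ maze.sense dir='north'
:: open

~$ stack.push x='north'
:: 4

~$ maze.move dir='north'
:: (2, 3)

~$ maze.sense dir='north'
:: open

~$ stack.push x='north'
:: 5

~$ maze.move dir='north'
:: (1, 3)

~$ maze.sense dir='north'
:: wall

~$ maze.sense dir='east'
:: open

~$ stack.push x='east'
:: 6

~$ maze.move dir='east'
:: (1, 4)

~$ maze.sense dir='north'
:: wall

~$ maze.sense dir='east'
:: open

~$ stack.push x='east'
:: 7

~$ maze.move dir='east'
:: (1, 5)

~$ maze.sense dir='north'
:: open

~$ stack.push x='north'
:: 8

~$ maze.move dir='north'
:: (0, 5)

~$ maze.sense dir='east'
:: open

~$ stack.push x='east'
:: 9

~$ maze.move dir='east'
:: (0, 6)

~$ maze.sense dir='east'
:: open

~$ stack.push x='east'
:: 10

~$ maze.move dir='east'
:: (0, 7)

~$ maze.sense dir='south'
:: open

~$ stack.push x='south'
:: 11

~$ maze.move dir='south'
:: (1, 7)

~$ maze.sense dir='south'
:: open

~$ stack.push x='south'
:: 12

~$ maze.move dir='south'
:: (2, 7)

~$ maze.sense dir='south'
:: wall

~$ maze.sense dir='west'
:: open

~$ stack.push x='west'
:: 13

~$ maze.move dir='west'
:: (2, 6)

~$ maze.sense dir='north'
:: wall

~$ maze.sense dir='south'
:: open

~$ stack.push x='south'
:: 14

~$ maze.move dir='south'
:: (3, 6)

~$ maze.sense dir='south'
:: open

~$ stack.push x='south'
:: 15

~$ maze.move dir='south'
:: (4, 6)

~$ maze.sense dir='east'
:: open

~$ stack.push x='east'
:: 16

~$ maze.move dir='east'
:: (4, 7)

~$ maze.sense dir='south'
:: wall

~$ stack.pop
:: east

~$ maze.move dir='west'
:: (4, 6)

~$ maze.sense dir='south'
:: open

~$ stack.push x='south'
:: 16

~$ maze.move dir='south'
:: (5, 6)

~$ maze.sense dir='south'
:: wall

~$ maze.sense dir='west'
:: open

~$ stack.push x='west'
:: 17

~$ maze.move dir='west'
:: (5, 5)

~$ maze.sense dir='north'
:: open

~$ stack.push x='north'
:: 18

~$ maze.move dir='north'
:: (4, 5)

~$ maze.sense dir='north'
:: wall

~$ maze.sense dir='west'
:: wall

~$ stack.pop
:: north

~$ maze.move dir='south'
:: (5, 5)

~$ maze.sense dir='south'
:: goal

~$ maze.move dir='south'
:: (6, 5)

Answer: (6, 5)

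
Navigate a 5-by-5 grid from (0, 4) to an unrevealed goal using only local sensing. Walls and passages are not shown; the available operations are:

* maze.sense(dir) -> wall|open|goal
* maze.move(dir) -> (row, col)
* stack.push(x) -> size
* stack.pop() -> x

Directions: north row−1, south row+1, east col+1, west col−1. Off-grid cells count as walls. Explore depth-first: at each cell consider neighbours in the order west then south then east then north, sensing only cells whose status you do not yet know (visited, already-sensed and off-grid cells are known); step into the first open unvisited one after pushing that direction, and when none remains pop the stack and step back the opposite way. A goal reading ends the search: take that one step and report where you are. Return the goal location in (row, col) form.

I use maze.sense using dir=west, and observe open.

I use stack.push using x=west, and observe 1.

Then maze.move using dir=west, and get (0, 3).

Then maze.sense using dir=west, giving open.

Calling stack.push using x=west, which returns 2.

I use maze.move using dir=west, and get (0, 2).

I use maze.sense using dir=west, giving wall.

I use maze.sense using dir=south, which returns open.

Then stack.push using x=south, — result: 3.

Invoking maze.move using dir=south, : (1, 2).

Then maze.sense using dir=west, : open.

I use stack.push using x=west, and see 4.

Invoking maze.move using dir=west, and see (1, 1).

Calling maze.sense using dir=west, and observe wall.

I invoke maze.sense using dir=south, yielding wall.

I call stack.pop, giving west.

I use maze.move using dir=east, and observe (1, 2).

I try maze.sense using dir=south, which returns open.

Invoking stack.push using x=south, → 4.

Now I run maze.move using dir=south, giving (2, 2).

I run maze.sense using dir=south, and see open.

Invoking stack.push using x=south, and see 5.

Using maze.move using dir=south, → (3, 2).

I invoke maze.sense using dir=west, and get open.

I use stack.push using x=west, → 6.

Now I run maze.move using dir=west, : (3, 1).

Then maze.sense using dir=west, and get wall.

Next I call maze.sense using dir=south, and observe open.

Now I run stack.push using x=south, — result: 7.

I use maze.move using dir=south, yielding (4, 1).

I run maze.sense using dir=west, — result: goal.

Invoking maze.move using dir=west, yielding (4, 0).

Answer: (4, 0)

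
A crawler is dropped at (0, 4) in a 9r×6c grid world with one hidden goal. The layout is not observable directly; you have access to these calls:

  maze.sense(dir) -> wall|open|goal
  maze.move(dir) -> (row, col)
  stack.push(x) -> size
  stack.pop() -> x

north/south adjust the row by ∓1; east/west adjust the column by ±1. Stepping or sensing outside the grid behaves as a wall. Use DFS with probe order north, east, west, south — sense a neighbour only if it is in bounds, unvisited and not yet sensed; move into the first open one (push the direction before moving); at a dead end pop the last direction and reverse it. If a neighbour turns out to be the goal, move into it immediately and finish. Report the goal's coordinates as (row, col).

[in] maze.sense dir: east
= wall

[in] maze.sense dir: west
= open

[in] stack.push x: west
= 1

[in] maze.move dir: west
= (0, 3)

[in] maze.sense dir: west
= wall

[in] maze.sense dir: south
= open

[in] stack.push x: south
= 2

[in] maze.move dir: south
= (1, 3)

[in] maze.sense dir: east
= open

[in] stack.push x: east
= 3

[in] maze.move dir: east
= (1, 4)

[in] maze.sense dir: east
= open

[in] stack.push x: east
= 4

[in] maze.move dir: east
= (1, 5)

[in] maze.sense dir: south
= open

[in] stack.push x: south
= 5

[in] maze.move dir: south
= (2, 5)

[in] maze.sense dir: west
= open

[in] stack.push x: west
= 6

[in] maze.move dir: west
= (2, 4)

[in] maze.sense dir: west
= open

[in] stack.push x: west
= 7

[in] maze.move dir: west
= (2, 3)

[in] maze.sense dir: west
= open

[in] stack.push x: west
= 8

[in] maze.move dir: west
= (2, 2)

[in] maze.sense dir: north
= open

[in] stack.push x: north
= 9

[in] maze.move dir: north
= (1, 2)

[in] maze.sense dir: west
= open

[in] stack.push x: west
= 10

[in] maze.move dir: west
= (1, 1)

[in] maze.sense dir: north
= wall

[in] maze.sense dir: west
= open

[in] stack.push x: west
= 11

[in] maze.move dir: west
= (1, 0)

[in] maze.sense dir: north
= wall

[in] maze.sense dir: south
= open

[in] stack.push x: south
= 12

[in] maze.move dir: south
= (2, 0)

[in] maze.sense dir: east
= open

[in] stack.push x: east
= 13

[in] maze.move dir: east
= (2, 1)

[in] maze.sense dir: south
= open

[in] stack.push x: south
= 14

[in] maze.move dir: south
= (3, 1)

[in] maze.sense dir: east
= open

[in] stack.push x: east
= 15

[in] maze.move dir: east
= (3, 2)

[in] maze.sense dir: east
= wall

[in] maze.sense dir: south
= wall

[in] stack.pop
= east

[in] maze.move dir: west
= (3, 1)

[in] maze.sense dir: west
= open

[in] stack.push x: west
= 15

[in] maze.move dir: west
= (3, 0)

[in] maze.sense dir: south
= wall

[in] stack.pop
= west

[in] maze.move dir: east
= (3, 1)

[in] maze.sense dir: south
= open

[in] stack.push x: south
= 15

[in] maze.move dir: south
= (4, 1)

[in] maze.sense dir: south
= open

[in] stack.push x: south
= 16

[in] maze.move dir: south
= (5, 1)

[in] maze.sense dir: east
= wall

[in] maze.sense dir: west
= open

[in] stack.push x: west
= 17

[in] maze.move dir: west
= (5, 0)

[in] maze.sense dir: south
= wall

[in] stack.pop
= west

[in] maze.move dir: east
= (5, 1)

[in] maze.sense dir: south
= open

[in] stack.push x: south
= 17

[in] maze.move dir: south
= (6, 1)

[in] maze.sense dir: east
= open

[in] stack.push x: east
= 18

[in] maze.move dir: east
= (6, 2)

[in] maze.sense dir: east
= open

[in] stack.push x: east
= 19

[in] maze.move dir: east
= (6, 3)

[in] maze.sense dir: north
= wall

[in] maze.sense dir: east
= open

[in] stack.push x: east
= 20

[in] maze.move dir: east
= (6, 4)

[in] maze.sense dir: north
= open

[in] stack.push x: north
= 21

[in] maze.move dir: north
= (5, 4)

[in] maze.sense dir: north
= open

[in] stack.push x: north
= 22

[in] maze.move dir: north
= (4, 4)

[in] maze.sense dir: north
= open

[in] stack.push x: north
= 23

[in] maze.move dir: north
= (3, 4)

[in] maze.sense dir: east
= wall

[in] stack.pop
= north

[in] maze.move dir: south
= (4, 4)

[in] maze.sense dir: east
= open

[in] stack.push x: east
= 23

[in] maze.move dir: east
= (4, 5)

[in] maze.sense dir: south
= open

[in] stack.push x: south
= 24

[in] maze.move dir: south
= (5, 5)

[in] maze.sense dir: south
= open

[in] stack.push x: south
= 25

[in] maze.move dir: south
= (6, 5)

[in] maze.sense dir: south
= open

[in] stack.push x: south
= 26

[in] maze.move dir: south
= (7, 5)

[in] maze.sense dir: west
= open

[in] stack.push x: west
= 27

[in] maze.move dir: west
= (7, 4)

[in] maze.sense dir: west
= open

[in] stack.push x: west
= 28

[in] maze.move dir: west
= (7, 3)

[in] maze.sense dir: west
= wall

[in] maze.sense dir: south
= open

[in] stack.push x: south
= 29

[in] maze.move dir: south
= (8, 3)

[in] maze.sense dir: east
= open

[in] stack.push x: east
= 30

[in] maze.move dir: east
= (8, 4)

[in] maze.sense dir: east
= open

[in] stack.push x: east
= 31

[in] maze.move dir: east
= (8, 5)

[in] stack.pop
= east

[in] maze.move dir: west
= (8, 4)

[in] stack.pop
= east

[in] maze.move dir: west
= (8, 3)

[in] maze.sense dir: west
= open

[in] stack.push x: west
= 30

[in] maze.move dir: west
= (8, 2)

[in] maze.sense dir: west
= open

[in] stack.push x: west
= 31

[in] maze.move dir: west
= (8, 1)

[in] maze.sense dir: north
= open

[in] stack.push x: north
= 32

[in] maze.move dir: north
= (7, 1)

[in] maze.sense dir: west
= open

[in] stack.push x: west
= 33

[in] maze.move dir: west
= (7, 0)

[in] maze.sense dir: south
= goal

[in] maze.move dir: south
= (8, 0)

Answer: (8, 0)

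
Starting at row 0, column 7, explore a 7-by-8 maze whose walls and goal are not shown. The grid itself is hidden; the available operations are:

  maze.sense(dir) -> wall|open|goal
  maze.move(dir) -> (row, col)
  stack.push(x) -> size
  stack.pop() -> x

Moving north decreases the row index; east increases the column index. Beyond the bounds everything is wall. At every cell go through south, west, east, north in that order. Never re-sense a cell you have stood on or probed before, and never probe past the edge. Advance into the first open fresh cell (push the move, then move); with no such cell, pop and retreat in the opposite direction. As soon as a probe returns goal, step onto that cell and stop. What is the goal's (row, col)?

Act: maze.sense[dir→south]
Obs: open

Act: stack.push[x→south]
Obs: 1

Act: maze.move[dir→south]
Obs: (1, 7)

Act: maze.sense[dir→south]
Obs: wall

Act: maze.sense[dir→west]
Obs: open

Act: stack.push[x→west]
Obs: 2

Act: maze.move[dir→west]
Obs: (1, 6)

Act: maze.sense[dir→south]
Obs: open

Act: stack.push[x→south]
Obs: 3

Act: maze.move[dir→south]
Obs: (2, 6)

Act: maze.sense[dir→south]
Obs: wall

Act: maze.sense[dir→west]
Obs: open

Act: stack.push[x→west]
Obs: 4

Act: maze.move[dir→west]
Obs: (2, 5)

Act: maze.sense[dir→south]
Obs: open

Act: stack.push[x→south]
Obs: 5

Act: maze.move[dir→south]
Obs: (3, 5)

Act: maze.sense[dir→south]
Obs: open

Act: stack.push[x→south]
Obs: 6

Act: maze.move[dir→south]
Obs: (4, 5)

Act: maze.sense[dir→south]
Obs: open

Act: stack.push[x→south]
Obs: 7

Act: maze.move[dir→south]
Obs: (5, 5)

Act: maze.sense[dir→south]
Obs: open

Act: stack.push[x→south]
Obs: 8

Act: maze.move[dir→south]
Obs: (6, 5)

Act: maze.sense[dir→west]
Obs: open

Act: stack.push[x→west]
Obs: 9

Act: maze.move[dir→west]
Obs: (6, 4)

Act: maze.sense[dir→west]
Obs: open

Act: stack.push[x→west]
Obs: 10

Act: maze.move[dir→west]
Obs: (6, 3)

Act: maze.sense[dir→west]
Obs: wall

Act: maze.sense[dir→north]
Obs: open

Act: stack.push[x→north]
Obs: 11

Act: maze.move[dir→north]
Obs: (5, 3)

Act: maze.sense[dir→west]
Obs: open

Act: stack.push[x→west]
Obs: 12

Act: maze.move[dir→west]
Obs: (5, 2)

Act: maze.sense[dir→west]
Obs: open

Act: stack.push[x→west]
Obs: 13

Act: maze.move[dir→west]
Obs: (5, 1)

Act: maze.sense[dir→south]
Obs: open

Act: stack.push[x→south]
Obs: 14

Act: maze.move[dir→south]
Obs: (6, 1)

Act: maze.sense[dir→west]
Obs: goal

Act: maze.move[dir→west]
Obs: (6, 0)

Answer: (6, 0)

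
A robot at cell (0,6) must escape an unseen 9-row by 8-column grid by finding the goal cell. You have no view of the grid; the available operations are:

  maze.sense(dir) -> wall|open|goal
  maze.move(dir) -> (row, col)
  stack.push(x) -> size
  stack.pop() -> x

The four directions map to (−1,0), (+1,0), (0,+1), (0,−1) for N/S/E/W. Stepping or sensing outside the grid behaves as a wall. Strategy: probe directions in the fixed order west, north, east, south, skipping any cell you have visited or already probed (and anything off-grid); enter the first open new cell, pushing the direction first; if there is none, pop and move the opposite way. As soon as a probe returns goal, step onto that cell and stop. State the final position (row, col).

==> maze.sense(west)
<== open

==> stack.push(west)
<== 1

==> maze.move(west)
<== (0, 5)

==> maze.sense(west)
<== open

==> stack.push(west)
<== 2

==> maze.move(west)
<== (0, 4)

==> maze.sense(west)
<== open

==> stack.push(west)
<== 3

==> maze.move(west)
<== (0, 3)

==> maze.sense(west)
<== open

==> stack.push(west)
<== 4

==> maze.move(west)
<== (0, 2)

==> maze.sense(west)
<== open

==> stack.push(west)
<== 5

==> maze.move(west)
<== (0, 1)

==> maze.sense(west)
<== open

==> stack.push(west)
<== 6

==> maze.move(west)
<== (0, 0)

==> maze.sense(south)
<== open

==> stack.push(south)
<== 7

==> maze.move(south)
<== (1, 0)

==> maze.sense(east)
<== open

==> stack.push(east)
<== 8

==> maze.move(east)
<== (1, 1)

==> maze.sense(east)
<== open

==> stack.push(east)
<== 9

==> maze.move(east)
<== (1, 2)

==> maze.sense(east)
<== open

==> stack.push(east)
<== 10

==> maze.move(east)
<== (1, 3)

==> maze.sense(east)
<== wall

==> maze.sense(south)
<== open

==> stack.push(south)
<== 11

==> maze.move(south)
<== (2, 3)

==> maze.sense(west)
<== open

==> stack.push(west)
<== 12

==> maze.move(west)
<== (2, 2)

==> maze.sense(west)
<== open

==> stack.push(west)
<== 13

==> maze.move(west)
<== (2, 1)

==> maze.sense(west)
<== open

==> stack.push(west)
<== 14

==> maze.move(west)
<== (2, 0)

==> maze.sense(south)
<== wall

==> stack.pop()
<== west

==> maze.move(east)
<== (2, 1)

==> maze.sense(south)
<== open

==> stack.push(south)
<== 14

==> maze.move(south)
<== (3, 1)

==> maze.sense(east)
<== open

==> stack.push(east)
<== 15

==> maze.move(east)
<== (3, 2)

==> maze.sense(east)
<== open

==> stack.push(east)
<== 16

==> maze.move(east)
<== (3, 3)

==> maze.sense(east)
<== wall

==> maze.sense(south)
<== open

==> stack.push(south)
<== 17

==> maze.move(south)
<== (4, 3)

==> maze.sense(west)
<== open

==> stack.push(west)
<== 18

==> maze.move(west)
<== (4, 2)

==> maze.sense(west)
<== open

==> stack.push(west)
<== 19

==> maze.move(west)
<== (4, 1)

==> maze.sense(west)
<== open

==> stack.push(west)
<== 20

==> maze.move(west)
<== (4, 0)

==> maze.sense(south)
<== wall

==> stack.pop()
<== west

==> maze.move(east)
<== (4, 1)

==> maze.sense(south)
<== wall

==> stack.pop()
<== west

==> maze.move(east)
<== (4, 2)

==> maze.sense(south)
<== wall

==> stack.pop()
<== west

==> maze.move(east)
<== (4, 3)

==> maze.sense(east)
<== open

==> stack.push(east)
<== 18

==> maze.move(east)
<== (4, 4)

==> maze.sense(east)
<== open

==> stack.push(east)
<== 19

==> maze.move(east)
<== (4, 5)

==> maze.sense(north)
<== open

==> stack.push(north)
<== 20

==> maze.move(north)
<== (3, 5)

==> maze.sense(north)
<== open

==> stack.push(north)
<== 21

==> maze.move(north)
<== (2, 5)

==> maze.sense(west)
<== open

==> stack.push(west)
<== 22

==> maze.move(west)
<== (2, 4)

==> stack.pop()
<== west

==> maze.move(east)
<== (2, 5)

==> maze.sense(north)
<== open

==> stack.push(north)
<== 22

==> maze.move(north)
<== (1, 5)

==> maze.sense(east)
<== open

==> stack.push(east)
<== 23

==> maze.move(east)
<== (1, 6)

==> maze.sense(east)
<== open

==> stack.push(east)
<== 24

==> maze.move(east)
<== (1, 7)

==> maze.sense(north)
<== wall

==> maze.sense(south)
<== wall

==> stack.pop()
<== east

==> maze.move(west)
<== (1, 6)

==> maze.sense(south)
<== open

==> stack.push(south)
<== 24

==> maze.move(south)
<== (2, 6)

==> maze.sense(south)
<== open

==> stack.push(south)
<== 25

==> maze.move(south)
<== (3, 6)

==> maze.sense(east)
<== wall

==> maze.sense(south)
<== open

==> stack.push(south)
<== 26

==> maze.move(south)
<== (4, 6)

==> maze.sense(east)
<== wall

==> maze.sense(south)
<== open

==> stack.push(south)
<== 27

==> maze.move(south)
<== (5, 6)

==> maze.sense(west)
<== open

==> stack.push(west)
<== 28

==> maze.move(west)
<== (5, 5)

==> maze.sense(west)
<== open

==> stack.push(west)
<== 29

==> maze.move(west)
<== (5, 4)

==> maze.sense(west)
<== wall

==> maze.sense(south)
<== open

==> stack.push(south)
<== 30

==> maze.move(south)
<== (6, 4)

==> maze.sense(west)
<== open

==> stack.push(west)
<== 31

==> maze.move(west)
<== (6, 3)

==> maze.sense(west)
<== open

==> stack.push(west)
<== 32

==> maze.move(west)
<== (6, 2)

==> maze.sense(west)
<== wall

==> maze.sense(south)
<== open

==> stack.push(south)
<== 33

==> maze.move(south)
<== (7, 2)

==> maze.sense(west)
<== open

==> stack.push(west)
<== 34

==> maze.move(west)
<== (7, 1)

==> maze.sense(west)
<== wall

==> maze.sense(south)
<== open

==> stack.push(south)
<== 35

==> maze.move(south)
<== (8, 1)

==> maze.sense(west)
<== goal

==> maze.move(west)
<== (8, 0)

Answer: (8, 0)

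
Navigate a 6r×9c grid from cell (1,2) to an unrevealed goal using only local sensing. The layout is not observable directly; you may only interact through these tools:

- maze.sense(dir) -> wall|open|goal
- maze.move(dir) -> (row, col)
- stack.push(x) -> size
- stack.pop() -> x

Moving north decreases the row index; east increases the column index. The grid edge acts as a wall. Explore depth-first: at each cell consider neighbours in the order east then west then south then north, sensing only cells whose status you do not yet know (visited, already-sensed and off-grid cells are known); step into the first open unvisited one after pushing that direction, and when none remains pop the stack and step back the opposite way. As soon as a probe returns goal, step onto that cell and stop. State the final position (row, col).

CALL maze.sense[east]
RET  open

CALL stack.push[east]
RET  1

CALL maze.move[east]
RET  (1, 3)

CALL maze.sense[east]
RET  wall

CALL maze.sense[south]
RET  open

CALL stack.push[south]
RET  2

CALL maze.move[south]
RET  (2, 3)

CALL maze.sense[east]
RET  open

CALL stack.push[east]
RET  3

CALL maze.move[east]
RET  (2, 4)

CALL maze.sense[east]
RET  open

CALL stack.push[east]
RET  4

CALL maze.move[east]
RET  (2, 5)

CALL maze.sense[east]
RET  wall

CALL maze.sense[south]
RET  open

CALL stack.push[south]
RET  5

CALL maze.move[south]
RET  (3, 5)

CALL maze.sense[east]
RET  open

CALL stack.push[east]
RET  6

CALL maze.move[east]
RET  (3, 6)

CALL maze.sense[east]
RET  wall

CALL maze.sense[south]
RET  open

CALL stack.push[south]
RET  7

CALL maze.move[south]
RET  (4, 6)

CALL maze.sense[east]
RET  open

CALL stack.push[east]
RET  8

CALL maze.move[east]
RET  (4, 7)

CALL maze.sense[east]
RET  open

CALL stack.push[east]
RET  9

CALL maze.move[east]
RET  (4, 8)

CALL maze.sense[south]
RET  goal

CALL maze.move[south]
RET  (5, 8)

Answer: (5, 8)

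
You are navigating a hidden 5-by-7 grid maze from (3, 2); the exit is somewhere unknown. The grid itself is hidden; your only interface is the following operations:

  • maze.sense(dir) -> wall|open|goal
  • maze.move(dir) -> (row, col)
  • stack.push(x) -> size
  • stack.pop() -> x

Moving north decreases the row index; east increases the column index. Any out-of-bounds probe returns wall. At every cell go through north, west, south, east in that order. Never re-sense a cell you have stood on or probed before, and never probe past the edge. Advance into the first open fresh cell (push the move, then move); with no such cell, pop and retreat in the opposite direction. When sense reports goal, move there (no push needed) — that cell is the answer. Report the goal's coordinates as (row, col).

·→ maze.sense(dir→north)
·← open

·→ stack.push(x→north)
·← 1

·→ maze.move(dir→north)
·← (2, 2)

·→ maze.sense(dir→north)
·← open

·→ stack.push(x→north)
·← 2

·→ maze.move(dir→north)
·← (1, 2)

·→ maze.sense(dir→north)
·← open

·→ stack.push(x→north)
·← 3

·→ maze.move(dir→north)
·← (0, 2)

·→ maze.sense(dir→west)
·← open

·→ stack.push(x→west)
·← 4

·→ maze.move(dir→west)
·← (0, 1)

·→ maze.sense(dir→west)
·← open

·→ stack.push(x→west)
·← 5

·→ maze.move(dir→west)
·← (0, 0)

·→ maze.sense(dir→south)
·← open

·→ stack.push(x→south)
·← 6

·→ maze.move(dir→south)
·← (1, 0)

·→ maze.sense(dir→south)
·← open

·→ stack.push(x→south)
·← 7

·→ maze.move(dir→south)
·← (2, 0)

·→ maze.sense(dir→south)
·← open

·→ stack.push(x→south)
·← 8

·→ maze.move(dir→south)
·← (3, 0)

·→ maze.sense(dir→south)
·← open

·→ stack.push(x→south)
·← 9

·→ maze.move(dir→south)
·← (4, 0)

·→ maze.sense(dir→east)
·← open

·→ stack.push(x→east)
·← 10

·→ maze.move(dir→east)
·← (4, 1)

·→ maze.sense(dir→north)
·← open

·→ stack.push(x→north)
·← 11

·→ maze.move(dir→north)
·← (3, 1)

·→ maze.sense(dir→north)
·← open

·→ stack.push(x→north)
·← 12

·→ maze.move(dir→north)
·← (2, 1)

·→ maze.sense(dir→north)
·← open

·→ stack.push(x→north)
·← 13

·→ maze.move(dir→north)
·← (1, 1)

·→ stack.pop()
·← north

·→ maze.move(dir→south)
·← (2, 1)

·→ stack.pop()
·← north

·→ maze.move(dir→south)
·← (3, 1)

·→ stack.pop()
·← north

·→ maze.move(dir→south)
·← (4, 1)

·→ maze.sense(dir→east)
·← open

·→ stack.push(x→east)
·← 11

·→ maze.move(dir→east)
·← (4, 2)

·→ maze.sense(dir→east)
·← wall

·→ stack.pop()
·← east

·→ maze.move(dir→west)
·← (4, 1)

·→ stack.pop()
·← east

·→ maze.move(dir→west)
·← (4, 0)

·→ stack.pop()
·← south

·→ maze.move(dir→north)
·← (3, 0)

·→ stack.pop()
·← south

·→ maze.move(dir→north)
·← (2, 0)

·→ stack.pop()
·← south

·→ maze.move(dir→north)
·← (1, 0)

·→ stack.pop()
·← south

·→ maze.move(dir→north)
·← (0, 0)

·→ stack.pop()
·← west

·→ maze.move(dir→east)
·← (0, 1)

·→ stack.pop()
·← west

·→ maze.move(dir→east)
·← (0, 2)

·→ maze.sense(dir→east)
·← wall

·→ stack.pop()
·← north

·→ maze.move(dir→south)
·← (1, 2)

·→ maze.sense(dir→east)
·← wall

·→ stack.pop()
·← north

·→ maze.move(dir→south)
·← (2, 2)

·→ maze.sense(dir→east)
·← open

·→ stack.push(x→east)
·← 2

·→ maze.move(dir→east)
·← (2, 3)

·→ maze.sense(dir→south)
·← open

·→ stack.push(x→south)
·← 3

·→ maze.move(dir→south)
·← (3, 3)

·→ maze.sense(dir→east)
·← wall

·→ stack.pop()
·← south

·→ maze.move(dir→north)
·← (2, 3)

·→ maze.sense(dir→east)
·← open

·→ stack.push(x→east)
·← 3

·→ maze.move(dir→east)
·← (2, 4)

·→ maze.sense(dir→north)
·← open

·→ stack.push(x→north)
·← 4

·→ maze.move(dir→north)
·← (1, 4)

·→ maze.sense(dir→north)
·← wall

·→ maze.sense(dir→east)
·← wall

·→ stack.pop()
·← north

·→ maze.move(dir→south)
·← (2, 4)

·→ maze.sense(dir→east)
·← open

·→ stack.push(x→east)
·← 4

·→ maze.move(dir→east)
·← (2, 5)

·→ maze.sense(dir→south)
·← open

·→ stack.push(x→south)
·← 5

·→ maze.move(dir→south)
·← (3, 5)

·→ maze.sense(dir→south)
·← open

·→ stack.push(x→south)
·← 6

·→ maze.move(dir→south)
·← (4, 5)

·→ maze.sense(dir→west)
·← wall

·→ maze.sense(dir→east)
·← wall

·→ stack.pop()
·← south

·→ maze.move(dir→north)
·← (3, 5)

·→ maze.sense(dir→east)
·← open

·→ stack.push(x→east)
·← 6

·→ maze.move(dir→east)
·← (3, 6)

·→ maze.sense(dir→north)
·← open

·→ stack.push(x→north)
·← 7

·→ maze.move(dir→north)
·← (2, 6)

·→ maze.sense(dir→north)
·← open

·→ stack.push(x→north)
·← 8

·→ maze.move(dir→north)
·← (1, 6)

·→ maze.sense(dir→north)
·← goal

·→ maze.move(dir→north)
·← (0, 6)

Answer: (0, 6)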